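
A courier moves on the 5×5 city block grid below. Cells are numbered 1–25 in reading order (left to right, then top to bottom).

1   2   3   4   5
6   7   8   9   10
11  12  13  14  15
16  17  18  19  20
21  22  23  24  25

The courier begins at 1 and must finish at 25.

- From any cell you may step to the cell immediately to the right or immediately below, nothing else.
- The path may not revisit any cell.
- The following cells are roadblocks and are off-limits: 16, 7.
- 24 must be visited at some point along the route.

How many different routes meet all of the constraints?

11

A right/down-only route from 1 to 25 makes exactly 4 down-moves and 4 right-moves in some order.
With no other constraints that would be C(8,4) = 70 routes.
Split at 24 and multiply the segment counts (each segment already excludes blocked cells): 1→24: 11; 24→25: 1; product = 11.
That gives 11 routes.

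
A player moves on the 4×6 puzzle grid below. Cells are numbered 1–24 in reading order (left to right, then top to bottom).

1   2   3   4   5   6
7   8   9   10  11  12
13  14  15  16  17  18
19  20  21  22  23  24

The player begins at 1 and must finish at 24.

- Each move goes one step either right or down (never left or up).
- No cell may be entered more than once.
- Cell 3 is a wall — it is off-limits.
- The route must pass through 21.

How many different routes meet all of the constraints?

A right/down-only route from 1 to 24 makes exactly 3 down-moves and 5 right-moves in some order.
With no other constraints that would be C(8,3) = 56 routes.
Split at 21 and multiply the segment counts (each segment already excludes blocked cells): 1→21: 9; 21→24: 1; product = 9.
That gives 9 routes.

9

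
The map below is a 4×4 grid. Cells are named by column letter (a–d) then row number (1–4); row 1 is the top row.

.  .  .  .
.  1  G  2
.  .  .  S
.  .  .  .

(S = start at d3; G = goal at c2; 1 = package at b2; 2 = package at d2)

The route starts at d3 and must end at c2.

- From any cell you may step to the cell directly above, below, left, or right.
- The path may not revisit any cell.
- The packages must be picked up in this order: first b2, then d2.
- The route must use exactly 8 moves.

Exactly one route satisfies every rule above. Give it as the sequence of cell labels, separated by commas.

The waypoints must appear in the order b2, d2, with no cell reused.
Route from d3: 2× left (reaching b3), 2× up (reaching b1), 2× right (reaching d1), down to d2, left to c2 — 8 moves in all.
Check: order respected (1 at step 3, 2 at step 7); 8 moves as required.

d3, c3, b3, b2, b1, c1, d1, d2, c2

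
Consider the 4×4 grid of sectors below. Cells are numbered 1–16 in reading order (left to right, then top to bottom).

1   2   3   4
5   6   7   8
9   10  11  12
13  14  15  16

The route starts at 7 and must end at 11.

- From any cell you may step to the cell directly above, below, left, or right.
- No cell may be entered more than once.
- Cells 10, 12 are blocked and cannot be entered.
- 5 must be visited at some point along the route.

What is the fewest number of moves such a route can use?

Any route passes through 5 somewhere between 7 and 11. Summing Manhattan distances along the two legs (7 → 5 → 11) gives a lower bound of 2 + 3 = 5 moves.
The shortest route satisfying every rule uses 7 moves: 7 → 6 → 5 → 9 → 13 → 14 → 15 → 11.
The no-revisit rule (legs can't share cells) pushes the minimum above the 5-move bound; an exhaustive check rules out every length from 5 to 6, leaving 7 as the minimum.

7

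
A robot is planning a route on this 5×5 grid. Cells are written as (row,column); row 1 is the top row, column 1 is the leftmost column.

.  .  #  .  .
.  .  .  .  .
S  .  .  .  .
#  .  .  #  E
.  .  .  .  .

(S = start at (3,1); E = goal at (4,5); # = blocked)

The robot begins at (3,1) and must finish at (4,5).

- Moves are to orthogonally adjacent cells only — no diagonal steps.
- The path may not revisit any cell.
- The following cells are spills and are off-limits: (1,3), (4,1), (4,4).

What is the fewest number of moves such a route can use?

The Manhattan distance from (3,1) to (4,5) is |3−4| + |1−5| = 5, so at least 5 moves are needed.
A route of 5 moves achieves this: (3,1) → (3,2) → (3,3) → (3,4) → (3,5) → (4,5).
Since 5 matches the lower bound, it is optimal.

5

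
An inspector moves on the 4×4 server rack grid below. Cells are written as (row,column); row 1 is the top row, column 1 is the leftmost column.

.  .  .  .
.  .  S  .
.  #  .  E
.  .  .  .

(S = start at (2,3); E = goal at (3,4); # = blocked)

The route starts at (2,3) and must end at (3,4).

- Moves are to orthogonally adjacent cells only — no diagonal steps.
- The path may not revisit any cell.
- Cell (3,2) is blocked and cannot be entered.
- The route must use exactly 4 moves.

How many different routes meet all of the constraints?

Need simple routes of exactly 4 moves from (2,3) to (3,4) (Manhattan distance 2, so 1 moves are spent on a detour and 1 undoing it).
Enumerating: (2,3) (1,3) (1,4) (2,4) (3,4) | (2,3) (3,3) (4,3) (4,4) (3,4).
That gives 2 routes.

2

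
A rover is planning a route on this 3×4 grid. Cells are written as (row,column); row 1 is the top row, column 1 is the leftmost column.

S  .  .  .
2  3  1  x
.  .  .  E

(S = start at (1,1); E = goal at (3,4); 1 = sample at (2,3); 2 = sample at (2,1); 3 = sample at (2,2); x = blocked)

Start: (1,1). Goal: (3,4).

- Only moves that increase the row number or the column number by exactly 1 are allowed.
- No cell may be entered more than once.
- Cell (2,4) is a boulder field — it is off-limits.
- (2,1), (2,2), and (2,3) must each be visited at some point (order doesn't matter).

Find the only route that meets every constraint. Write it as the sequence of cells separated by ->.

(1,1) -> (2,1) -> (2,2) -> (2,3) -> (3,3) -> (3,4)

Moves only go right or down, so the column and row indices never decrease.
Route from (1,1): down 1 to (2,1), right 2 to (2,3), down 1 to (3,3), right 1 to (3,4) — 5 moves in all.
Check: all required cells visited.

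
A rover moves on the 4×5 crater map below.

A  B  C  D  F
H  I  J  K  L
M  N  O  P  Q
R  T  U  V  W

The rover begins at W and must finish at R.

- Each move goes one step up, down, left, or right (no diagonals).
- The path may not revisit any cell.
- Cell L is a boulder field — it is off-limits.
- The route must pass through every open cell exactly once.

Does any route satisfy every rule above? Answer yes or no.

Cell F has only one open neighbour but is neither the start nor the goal, so a Hamiltonian route would have to both enter and leave it through the same neighbour — impossible without revisiting.

no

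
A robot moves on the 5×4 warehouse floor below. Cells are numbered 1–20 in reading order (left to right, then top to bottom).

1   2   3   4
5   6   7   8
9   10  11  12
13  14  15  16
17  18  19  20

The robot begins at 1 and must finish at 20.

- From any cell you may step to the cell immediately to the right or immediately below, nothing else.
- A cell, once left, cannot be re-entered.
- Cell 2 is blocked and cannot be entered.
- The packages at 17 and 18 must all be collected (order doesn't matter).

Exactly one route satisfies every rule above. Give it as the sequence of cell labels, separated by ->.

Moves only go right or down, so the column and row indices never decrease.
Route from 1: 4× down (reaching 17), 3× right (reaching 20) — 7 moves in all.
Check: all required cells visited.

1 -> 5 -> 9 -> 13 -> 17 -> 18 -> 19 -> 20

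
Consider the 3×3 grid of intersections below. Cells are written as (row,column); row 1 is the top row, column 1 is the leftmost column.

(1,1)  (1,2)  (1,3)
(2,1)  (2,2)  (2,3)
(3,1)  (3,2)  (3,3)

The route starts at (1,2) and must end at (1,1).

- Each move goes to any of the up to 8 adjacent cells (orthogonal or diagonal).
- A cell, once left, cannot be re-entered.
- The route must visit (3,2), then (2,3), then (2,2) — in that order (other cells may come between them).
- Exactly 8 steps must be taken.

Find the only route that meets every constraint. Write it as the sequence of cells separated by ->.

The waypoints must appear in the order (3,2), (2,3), (2,2), with no cell reused.
Route from (1,2): down-left 1 to (2,1), down 1 to (3,1), right 2 to (3,3), up 2 to (1,3), down-left 1 to (2,2), up-left 1 to (1,1) — 8 moves in all.
Check: order respected ((3,2) at step 3, (2,3) at step 5, (2,2) at step 7); 8 moves as required.

(1,2) -> (2,1) -> (3,1) -> (3,2) -> (3,3) -> (2,3) -> (1,3) -> (2,2) -> (1,1)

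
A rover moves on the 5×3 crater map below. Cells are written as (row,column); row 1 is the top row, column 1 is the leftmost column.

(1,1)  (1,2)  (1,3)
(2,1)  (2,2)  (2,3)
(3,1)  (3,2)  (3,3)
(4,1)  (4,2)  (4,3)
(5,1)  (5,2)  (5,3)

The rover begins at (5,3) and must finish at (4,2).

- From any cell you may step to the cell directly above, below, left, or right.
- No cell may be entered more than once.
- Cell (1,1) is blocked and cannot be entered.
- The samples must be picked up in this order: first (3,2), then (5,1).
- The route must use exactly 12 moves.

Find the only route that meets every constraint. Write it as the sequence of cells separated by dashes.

(5,3) - (4,3) - (3,3) - (2,3) - (1,3) - (1,2) - (2,2) - (3,2) - (3,1) - (4,1) - (5,1) - (5,2) - (4,2)

The waypoints must appear in the order (3,2), (5,1), with no cell reused.
Route from (5,3): up 4 to (1,3), left 1 to (1,2), down 2 to (3,2), left 1 to (3,1), down 2 to (5,1), right 1 to (5,2), up 1 to (4,2) — 12 moves in all.
Check: order respected ((3,2) at step 7, (5,1) at step 10); 12 moves as required.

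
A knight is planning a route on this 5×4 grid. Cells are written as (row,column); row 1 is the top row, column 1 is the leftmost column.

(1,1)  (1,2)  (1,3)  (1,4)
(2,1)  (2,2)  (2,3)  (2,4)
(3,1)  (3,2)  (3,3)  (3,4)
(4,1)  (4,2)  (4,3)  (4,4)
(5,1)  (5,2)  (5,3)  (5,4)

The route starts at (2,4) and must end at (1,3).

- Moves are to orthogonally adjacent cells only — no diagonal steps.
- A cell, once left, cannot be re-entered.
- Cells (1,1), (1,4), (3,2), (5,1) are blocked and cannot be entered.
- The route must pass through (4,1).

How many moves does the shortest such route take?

Any route passes through (4,1) somewhere between (2,4) and (1,3). Summing Manhattan distances along the two legs ((2,4) → (4,1) → (1,3)) gives a lower bound of 5 + 5 = 10 moves.
A route of 10 moves achieves this: (2,4) → (3,4) → (4,4) → (4,3) → (4,2) → (4,1) → (3,1) → (2,1) → (2,2) → (1,2) → (1,3).
Since 10 matches the lower bound, it is optimal.

10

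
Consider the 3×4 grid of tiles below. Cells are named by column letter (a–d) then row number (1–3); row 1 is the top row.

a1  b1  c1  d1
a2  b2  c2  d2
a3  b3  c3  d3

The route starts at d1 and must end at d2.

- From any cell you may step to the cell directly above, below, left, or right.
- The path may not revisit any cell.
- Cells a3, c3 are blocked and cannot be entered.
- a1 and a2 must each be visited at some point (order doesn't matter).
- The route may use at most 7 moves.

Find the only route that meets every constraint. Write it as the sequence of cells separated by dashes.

d1 - c1 - b1 - a1 - a2 - b2 - c2 - d2

Any route must reach a1 and a2 and still end at d2 within 7 moves, so the order of the required stops is forced.
Route from d1: left 3 to a1, down 1 to a2, right 3 to d2 — 7 moves in all.
Check: all required cells visited; 7 ≤ 7 moves.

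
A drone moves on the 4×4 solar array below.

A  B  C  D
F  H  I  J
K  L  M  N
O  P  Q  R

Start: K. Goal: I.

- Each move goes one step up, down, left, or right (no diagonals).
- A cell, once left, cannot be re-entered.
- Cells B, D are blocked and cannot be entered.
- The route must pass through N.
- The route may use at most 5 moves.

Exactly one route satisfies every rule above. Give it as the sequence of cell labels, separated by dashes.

The 5-move cap with required stops at N leaves no slack for detours.
Route from K: right 3 to N, up 1 to J, left 1 to I — 5 moves in all.
Check: all required cells visited; 5 ≤ 5 moves.

K - L - M - N - J - I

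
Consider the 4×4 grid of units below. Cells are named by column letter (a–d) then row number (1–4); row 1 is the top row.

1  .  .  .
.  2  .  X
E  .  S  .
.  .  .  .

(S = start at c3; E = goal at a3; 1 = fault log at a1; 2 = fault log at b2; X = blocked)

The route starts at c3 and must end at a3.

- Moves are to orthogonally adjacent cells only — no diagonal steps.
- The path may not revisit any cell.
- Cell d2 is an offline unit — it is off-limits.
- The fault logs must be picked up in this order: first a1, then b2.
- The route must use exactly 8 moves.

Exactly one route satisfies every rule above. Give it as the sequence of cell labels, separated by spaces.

The waypoints must appear in the order a1, b2, with no cell reused.
Route from c3: 2× up (reaching c1), 2× left (reaching a1), down to a2, right to b2, down to b3, left to a3 — 8 moves in all.
Check: order respected (1 at step 4, 2 at step 6); 8 moves as required.

c3 c2 c1 b1 a1 a2 b2 b3 a3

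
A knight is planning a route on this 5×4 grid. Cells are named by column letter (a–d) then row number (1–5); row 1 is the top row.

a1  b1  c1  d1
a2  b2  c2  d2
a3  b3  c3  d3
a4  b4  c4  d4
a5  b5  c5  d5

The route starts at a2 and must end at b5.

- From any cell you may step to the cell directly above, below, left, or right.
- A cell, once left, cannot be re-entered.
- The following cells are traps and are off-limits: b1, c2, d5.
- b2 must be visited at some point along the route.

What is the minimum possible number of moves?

Any route passes through b2 somewhere between a2 and b5. Summing Manhattan distances along the two legs (a2 → b2 → b5) gives a lower bound of 1 + 3 = 4 moves.
A route of 4 moves achieves this: a2 → b2 → b3 → b4 → b5.
Since 4 matches the lower bound, it is optimal.

4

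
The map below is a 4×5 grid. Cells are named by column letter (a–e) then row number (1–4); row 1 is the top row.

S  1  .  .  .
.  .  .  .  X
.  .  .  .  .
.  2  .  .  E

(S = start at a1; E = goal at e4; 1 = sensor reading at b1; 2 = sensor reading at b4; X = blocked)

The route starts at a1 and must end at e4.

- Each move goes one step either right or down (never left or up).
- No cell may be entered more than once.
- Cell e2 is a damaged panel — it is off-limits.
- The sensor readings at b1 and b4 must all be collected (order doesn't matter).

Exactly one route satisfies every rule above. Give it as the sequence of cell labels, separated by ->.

a1 -> b1 -> b2 -> b3 -> b4 -> c4 -> d4 -> e4

Moves only go right or down, so the column and row indices never decrease.
Route from a1: right to b1, 3× down (reaching b4), 3× right (reaching e4) — 7 moves in all.
Check: all required cells visited.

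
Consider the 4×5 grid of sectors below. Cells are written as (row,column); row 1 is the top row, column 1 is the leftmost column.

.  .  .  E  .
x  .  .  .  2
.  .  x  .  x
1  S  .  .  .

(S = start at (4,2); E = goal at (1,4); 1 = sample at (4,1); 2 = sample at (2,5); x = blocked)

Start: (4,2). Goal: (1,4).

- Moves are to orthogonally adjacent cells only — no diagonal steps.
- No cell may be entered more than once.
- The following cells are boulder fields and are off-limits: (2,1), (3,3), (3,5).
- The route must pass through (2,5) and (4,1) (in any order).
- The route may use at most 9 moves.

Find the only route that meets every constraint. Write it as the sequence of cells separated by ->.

Any route must reach (2,5) and (4,1) and still end at (1,4) within 9 moves, so the order of the required stops is forced.
Route from (4,2): left to (4,1), up to (3,1), right to (3,2), up to (2,2), 3× right (reaching (2,5)), up to (1,5), left to (1,4) — 9 moves in all.
Check: all required cells visited; 9 ≤ 9 moves.

(4,2) -> (4,1) -> (3,1) -> (3,2) -> (2,2) -> (2,3) -> (2,4) -> (2,5) -> (1,5) -> (1,4)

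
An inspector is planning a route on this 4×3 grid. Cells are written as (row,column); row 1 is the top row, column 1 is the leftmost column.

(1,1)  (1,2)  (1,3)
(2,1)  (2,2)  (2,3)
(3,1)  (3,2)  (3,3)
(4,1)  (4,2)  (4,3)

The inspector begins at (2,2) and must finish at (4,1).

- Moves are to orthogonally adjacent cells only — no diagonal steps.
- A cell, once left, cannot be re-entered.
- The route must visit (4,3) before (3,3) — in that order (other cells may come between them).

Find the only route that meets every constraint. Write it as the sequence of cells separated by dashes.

The waypoints must appear in the order (4,3), (3,3), with no cell reused.
Route from (2,2): down 2 to (4,2), right 1 to (4,3), up 3 to (1,3), left 2 to (1,1), down 3 to (4,1) — 11 moves in all.
Check: order respected ((4,3) at step 3, (3,3) at step 4).

(2,2) - (3,2) - (4,2) - (4,3) - (3,3) - (2,3) - (1,3) - (1,2) - (1,1) - (2,1) - (3,1) - (4,1)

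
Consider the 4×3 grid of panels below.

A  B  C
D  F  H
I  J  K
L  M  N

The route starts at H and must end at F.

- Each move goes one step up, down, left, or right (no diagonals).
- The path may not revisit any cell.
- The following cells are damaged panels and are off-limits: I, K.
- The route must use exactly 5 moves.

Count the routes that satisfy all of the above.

Need simple routes of exactly 5 moves from H to F (Manhattan distance 1, so 2 moves are spent on a detour and 2 undoing it).
Enumerating: H C B A D F.
That gives 1 route.

1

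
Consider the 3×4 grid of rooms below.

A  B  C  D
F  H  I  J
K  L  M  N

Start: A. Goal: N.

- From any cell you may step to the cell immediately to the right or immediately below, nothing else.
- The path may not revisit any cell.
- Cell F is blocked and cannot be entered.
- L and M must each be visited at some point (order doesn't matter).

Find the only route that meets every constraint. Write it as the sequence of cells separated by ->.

Moves only go right or down, so the column and row indices never decrease.
Route from A: right 1 to B, down 2 to L, right 2 to N — 5 moves in all.
Check: all required cells visited.

A -> B -> H -> L -> M -> N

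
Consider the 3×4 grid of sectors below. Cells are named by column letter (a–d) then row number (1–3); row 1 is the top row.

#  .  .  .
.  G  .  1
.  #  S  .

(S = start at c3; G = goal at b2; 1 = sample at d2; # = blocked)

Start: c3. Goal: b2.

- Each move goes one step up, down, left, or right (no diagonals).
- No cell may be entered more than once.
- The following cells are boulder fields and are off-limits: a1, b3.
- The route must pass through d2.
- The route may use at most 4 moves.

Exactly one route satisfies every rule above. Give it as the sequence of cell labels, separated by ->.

c3 -> d3 -> d2 -> c2 -> b2

The 4-move cap with required stops at d2 leaves no slack for detours.
Route from c3: right to d3, up to d2, 2× left (reaching b2) — 4 moves in all.
Check: all required cells visited; 4 ≤ 4 moves.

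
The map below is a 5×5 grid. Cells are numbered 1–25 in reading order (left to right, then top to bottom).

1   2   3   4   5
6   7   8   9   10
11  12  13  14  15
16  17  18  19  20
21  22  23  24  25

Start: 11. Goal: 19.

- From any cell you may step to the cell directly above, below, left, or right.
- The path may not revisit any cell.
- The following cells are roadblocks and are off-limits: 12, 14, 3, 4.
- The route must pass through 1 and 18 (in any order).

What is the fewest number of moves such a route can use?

8

Any route passes through 1 and 18 in some order between 11 and 19. Summing Manhattan distances along each leg and taking the cheapest ordering (11 → 1 → 18 → 19) gives a lower bound of 2 + 5 + 1 = 8 moves.
A route of 8 moves achieves this: 11 → 6 → 1 → 2 → 7 → 8 → 13 → 18 → 19.
Since 8 matches the lower bound, it is optimal.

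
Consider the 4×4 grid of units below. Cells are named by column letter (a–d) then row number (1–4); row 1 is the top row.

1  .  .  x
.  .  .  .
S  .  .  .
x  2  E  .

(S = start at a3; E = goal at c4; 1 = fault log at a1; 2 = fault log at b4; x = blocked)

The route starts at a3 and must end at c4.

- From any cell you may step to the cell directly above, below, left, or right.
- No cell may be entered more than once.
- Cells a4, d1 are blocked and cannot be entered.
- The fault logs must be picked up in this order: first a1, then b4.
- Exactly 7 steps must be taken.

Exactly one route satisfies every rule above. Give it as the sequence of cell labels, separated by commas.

a3, a2, a1, b1, b2, b3, b4, c4

The waypoints must appear in the order a1, b4, with no cell reused.
Route from a3: 2× up (reaching a1), right to b1, 3× down (reaching b4), right to c4 — 7 moves in all.
Check: order respected (1 at step 2, 2 at step 6); 7 moves as required.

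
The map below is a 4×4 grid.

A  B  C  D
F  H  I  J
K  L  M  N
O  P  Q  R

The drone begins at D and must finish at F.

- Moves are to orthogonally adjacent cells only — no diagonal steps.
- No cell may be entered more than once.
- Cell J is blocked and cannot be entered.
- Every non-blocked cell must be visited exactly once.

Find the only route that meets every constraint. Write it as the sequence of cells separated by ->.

D -> C -> I -> M -> N -> R -> Q -> P -> O -> K -> L -> H -> B -> A -> F

Need to visit all 15 open cells exactly once, starting at D and ending at F.
Cell R has only two open neighbours (N and Q), so the path must pass straight through it: one of those is the cell it's entered from and the other is where it exits.
Route from D: left to C, 2× down (reaching M), right to N, down to R, 3× left (reaching O), up to K, right to L, 2× up (reaching B), left to A, down to F — 14 moves in all.
Check: all 15 open cells covered.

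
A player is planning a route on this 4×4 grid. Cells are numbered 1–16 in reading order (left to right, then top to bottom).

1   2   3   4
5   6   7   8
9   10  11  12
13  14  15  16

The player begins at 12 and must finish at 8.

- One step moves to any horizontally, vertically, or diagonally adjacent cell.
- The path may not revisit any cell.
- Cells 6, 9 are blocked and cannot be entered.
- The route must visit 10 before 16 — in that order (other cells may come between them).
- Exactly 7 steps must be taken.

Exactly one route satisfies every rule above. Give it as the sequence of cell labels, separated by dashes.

12 - 7 - 10 - 14 - 15 - 16 - 11 - 8

The waypoints must appear in the order 10, 16, with no cell reused.
Route from 12: up-left 1 to 7, down-left 1 to 10, down 1 to 14, right 2 to 16, up-left 1 to 11, up-right 1 to 8 — 7 moves in all.
Check: order respected (10 at step 2, 16 at step 5); 7 moves as required.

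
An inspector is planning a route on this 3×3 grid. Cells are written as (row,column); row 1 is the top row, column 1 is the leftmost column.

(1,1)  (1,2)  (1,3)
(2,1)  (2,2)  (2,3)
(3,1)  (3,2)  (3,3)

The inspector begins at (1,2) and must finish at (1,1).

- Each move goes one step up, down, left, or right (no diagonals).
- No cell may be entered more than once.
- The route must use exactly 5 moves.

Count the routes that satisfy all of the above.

2

Need simple routes of exactly 5 moves from (1,2) to (1,1) (Manhattan distance 1, so 2 moves are spent on a detour and 2 undoing it).
Enumerating: (1,2) (2,2) (3,2) (3,1) (2,1) (1,1) | (1,2) (1,3) (2,3) (2,2) (2,1) (1,1).
That gives 2 routes.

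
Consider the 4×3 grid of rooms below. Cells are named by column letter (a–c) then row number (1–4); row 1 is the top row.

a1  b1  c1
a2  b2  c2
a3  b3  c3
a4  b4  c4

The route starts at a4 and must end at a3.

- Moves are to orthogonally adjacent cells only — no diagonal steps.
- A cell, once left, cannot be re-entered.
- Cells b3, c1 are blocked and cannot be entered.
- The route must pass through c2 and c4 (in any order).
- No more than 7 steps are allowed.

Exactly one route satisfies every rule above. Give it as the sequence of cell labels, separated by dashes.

The 7-move cap with required stops at c2, c4 leaves no slack for detours.
Route from a4: 2× right (reaching c4), 2× up (reaching c2), 2× left (reaching a2), down to a3 — 7 moves in all.
Check: all required cells visited; 7 ≤ 7 moves.

a4 - b4 - c4 - c3 - c2 - b2 - a2 - a3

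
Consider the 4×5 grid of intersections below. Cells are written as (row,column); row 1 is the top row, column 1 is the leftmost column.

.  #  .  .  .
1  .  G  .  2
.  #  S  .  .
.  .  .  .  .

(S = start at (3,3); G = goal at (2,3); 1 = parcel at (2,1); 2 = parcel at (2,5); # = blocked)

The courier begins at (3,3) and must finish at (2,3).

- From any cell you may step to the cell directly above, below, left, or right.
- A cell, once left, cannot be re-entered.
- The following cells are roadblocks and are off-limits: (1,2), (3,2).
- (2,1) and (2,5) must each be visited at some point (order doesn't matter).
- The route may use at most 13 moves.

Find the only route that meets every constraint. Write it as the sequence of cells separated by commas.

(3,3), (3,4), (2,4), (2,5), (3,5), (4,5), (4,4), (4,3), (4,2), (4,1), (3,1), (2,1), (2,2), (2,3)

The budget equals the shortest possible length, so every move has to be on a shortest route through the required cells.
Route from (3,3): right 1 to (3,4), up 1 to (2,4), right 1 to (2,5), down 2 to (4,5), left 4 to (4,1), up 2 to (2,1), right 2 to (2,3) — 13 moves in all.
Check: all required cells visited; 13 ≤ 13 moves.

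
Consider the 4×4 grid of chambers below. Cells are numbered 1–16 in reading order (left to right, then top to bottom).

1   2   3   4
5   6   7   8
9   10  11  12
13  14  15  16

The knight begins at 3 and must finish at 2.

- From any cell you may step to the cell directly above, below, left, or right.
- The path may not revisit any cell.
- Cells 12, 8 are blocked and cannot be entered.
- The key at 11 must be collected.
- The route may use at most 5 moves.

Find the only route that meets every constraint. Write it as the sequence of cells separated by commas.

The budget equals the shortest possible length, so every move has to be on a shortest route through the required cells.
Route from 3: down 2 to 11, left 1 to 10, up 2 to 2 — 5 moves in all.
Check: all required cells visited; 5 ≤ 5 moves.

3, 7, 11, 10, 6, 2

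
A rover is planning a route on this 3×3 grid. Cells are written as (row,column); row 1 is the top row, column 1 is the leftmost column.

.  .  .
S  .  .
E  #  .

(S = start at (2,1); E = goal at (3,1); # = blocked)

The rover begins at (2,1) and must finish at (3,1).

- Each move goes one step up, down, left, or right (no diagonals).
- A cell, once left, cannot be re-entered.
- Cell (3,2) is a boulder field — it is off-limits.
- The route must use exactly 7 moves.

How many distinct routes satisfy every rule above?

Need simple routes of exactly 7 moves from (2,1) to (3,1) (Manhattan distance 1, so 3 moves are spent on a detour and 3 undoing it).
No route satisfies every constraint, so the count is 0.

0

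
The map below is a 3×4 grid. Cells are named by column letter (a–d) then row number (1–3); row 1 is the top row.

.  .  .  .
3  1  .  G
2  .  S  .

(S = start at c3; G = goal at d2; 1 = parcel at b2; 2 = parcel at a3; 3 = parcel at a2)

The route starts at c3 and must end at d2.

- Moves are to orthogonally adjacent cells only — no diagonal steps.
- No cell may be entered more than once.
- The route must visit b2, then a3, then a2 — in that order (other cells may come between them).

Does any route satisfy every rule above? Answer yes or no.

One route that works: c3 → c2 → b2 → b3 → a3 → a2 → a1 → b1 → c1 → d1 → d2.

yes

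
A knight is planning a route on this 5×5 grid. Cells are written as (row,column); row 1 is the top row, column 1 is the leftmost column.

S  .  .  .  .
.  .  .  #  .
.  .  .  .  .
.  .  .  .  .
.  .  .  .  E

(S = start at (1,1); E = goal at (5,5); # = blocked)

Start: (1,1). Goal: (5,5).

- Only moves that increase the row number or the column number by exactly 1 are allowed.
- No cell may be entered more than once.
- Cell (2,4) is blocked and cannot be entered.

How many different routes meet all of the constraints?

A right/down-only route from (1,1) to (5,5) makes exactly 4 down-moves and 4 right-moves in some order.
With no other constraints that would be C(8,4) = 70 routes.
Subtract routes through each blocked cell (inclusion–exclusion for overlaps): − through (2,4): 16 → 54.
That gives 54 routes.

54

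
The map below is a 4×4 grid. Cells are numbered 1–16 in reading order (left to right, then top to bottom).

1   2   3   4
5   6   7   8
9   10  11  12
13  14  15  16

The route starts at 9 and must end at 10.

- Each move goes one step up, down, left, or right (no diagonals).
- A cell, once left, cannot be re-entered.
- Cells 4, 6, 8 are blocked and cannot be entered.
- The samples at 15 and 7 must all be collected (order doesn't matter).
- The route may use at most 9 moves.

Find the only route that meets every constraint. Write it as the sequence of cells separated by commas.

Any route must reach 15 and 7 and still end at 10 within 9 moves, so the order of the required stops is forced.
Route from 9: up 2 to 1, right 2 to 3, down 3 to 15, left 1 to 14, up 1 to 10 — 9 moves in all.
Check: all required cells visited; 9 ≤ 9 moves.

9, 5, 1, 2, 3, 7, 11, 15, 14, 10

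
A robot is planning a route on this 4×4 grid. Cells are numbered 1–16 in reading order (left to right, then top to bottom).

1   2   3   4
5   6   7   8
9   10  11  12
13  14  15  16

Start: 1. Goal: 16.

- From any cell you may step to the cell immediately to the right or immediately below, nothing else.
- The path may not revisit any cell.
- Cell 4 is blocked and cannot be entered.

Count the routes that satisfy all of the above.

19

A right/down-only route from 1 to 16 makes exactly 3 down-moves and 3 right-moves in some order.
With no other constraints that would be C(6,3) = 20 routes.
Subtract routes through each blocked cell (inclusion–exclusion for overlaps): − through 4: 1 → 19.
That gives 19 routes.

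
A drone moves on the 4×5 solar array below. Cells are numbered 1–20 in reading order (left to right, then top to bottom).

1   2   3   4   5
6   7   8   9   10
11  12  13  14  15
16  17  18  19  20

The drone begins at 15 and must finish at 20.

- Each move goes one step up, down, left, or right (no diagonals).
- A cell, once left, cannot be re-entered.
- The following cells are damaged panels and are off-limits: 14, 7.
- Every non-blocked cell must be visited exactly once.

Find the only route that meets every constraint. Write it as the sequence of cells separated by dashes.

Need to visit all 18 open cells exactly once, starting at 15 and ending at 20.
Route from 15: up 2 to 5, left 1 to 4, down 1 to 9, left 1 to 8, up 1 to 3, left 2 to 1, down 3 to 16, right 1 to 17, up 1 to 12, right 1 to 13, down 1 to 18, right 2 to 20 — 17 moves in all.
Check: all 18 open cells covered.

15 - 10 - 5 - 4 - 9 - 8 - 3 - 2 - 1 - 6 - 11 - 16 - 17 - 12 - 13 - 18 - 19 - 20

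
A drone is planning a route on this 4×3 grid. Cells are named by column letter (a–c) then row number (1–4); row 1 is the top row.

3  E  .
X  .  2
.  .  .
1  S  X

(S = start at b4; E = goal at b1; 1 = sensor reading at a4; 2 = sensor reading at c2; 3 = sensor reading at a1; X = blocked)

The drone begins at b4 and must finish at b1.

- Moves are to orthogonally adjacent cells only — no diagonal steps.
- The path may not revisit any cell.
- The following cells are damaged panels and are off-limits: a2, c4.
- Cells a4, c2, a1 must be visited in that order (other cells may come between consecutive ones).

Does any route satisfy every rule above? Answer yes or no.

a1 must be visited but has only one open neighbour (b1), and it is neither the start nor the goal — the route would have to enter and leave through b1, re-entering it.

no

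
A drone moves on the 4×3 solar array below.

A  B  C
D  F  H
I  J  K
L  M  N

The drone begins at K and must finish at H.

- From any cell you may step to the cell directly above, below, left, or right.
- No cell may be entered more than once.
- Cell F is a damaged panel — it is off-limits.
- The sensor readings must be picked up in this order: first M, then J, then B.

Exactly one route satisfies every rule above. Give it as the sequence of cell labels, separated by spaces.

The waypoints must appear in the order M, J, B, with no cell reused.
Route from K: down to N, left to M, up to J, left to I, 2× up (reaching A), 2× right (reaching C), down to H — 9 moves in all.
Check: order respected (M at step 2, J at step 3, B at step 7).

K N M J I D A B C H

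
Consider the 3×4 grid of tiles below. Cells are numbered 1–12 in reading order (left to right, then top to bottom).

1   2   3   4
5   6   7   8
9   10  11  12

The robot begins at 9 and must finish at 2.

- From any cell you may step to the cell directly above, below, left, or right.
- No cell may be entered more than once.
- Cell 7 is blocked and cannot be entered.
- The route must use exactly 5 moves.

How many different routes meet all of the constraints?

1

Need simple routes of exactly 5 moves from 9 to 2 (Manhattan distance 3, so 1 moves are spent on a detour and 1 undoing it).
Enumerating: 9 10 6 5 1 2.
That gives 1 route.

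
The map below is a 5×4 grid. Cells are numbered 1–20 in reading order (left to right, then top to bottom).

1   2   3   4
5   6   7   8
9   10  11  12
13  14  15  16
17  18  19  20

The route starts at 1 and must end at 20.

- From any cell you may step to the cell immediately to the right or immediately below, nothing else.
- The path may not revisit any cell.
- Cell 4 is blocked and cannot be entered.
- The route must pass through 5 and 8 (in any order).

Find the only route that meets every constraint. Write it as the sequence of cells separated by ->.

1 -> 5 -> 6 -> 7 -> 8 -> 12 -> 16 -> 20

Moves only go right or down, so the column and row indices never decrease.
Route from 1: down 1 to 5, right 3 to 8, down 3 to 20 — 7 moves in all.
Check: all required cells visited.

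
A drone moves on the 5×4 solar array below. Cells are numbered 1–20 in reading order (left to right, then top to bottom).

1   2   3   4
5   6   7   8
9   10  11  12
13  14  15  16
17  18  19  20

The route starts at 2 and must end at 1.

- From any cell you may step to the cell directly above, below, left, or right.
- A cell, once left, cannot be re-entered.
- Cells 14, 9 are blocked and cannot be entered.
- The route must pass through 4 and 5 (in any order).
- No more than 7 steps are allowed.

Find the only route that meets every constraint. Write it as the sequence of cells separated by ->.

The 7-move cap with required stops at 4, 5 leaves no slack for detours.
Route from 2: right 2 to 4, down 1 to 8, left 3 to 5, up 1 to 1 — 7 moves in all.
Check: all required cells visited; 7 ≤ 7 moves.

2 -> 3 -> 4 -> 8 -> 7 -> 6 -> 5 -> 1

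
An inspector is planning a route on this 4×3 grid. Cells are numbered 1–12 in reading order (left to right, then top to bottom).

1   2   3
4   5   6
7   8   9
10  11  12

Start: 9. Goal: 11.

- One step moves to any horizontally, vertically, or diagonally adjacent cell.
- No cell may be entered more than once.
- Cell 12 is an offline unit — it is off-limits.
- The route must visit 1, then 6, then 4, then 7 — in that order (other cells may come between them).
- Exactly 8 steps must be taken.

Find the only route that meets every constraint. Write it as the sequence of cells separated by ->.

The waypoints must appear in the order 1, 6, 4, 7, with no cell reused.
Route from 9: up-left 2 to 1, right 1 to 2, down-right 1 to 6, down-left 1 to 8, up-left 1 to 4, down 1 to 7, down-right 1 to 11 — 8 moves in all.
Check: order respected (1 at step 2, 6 at step 4, 4 at step 6, 7 at step 7); 8 moves as required.

9 -> 5 -> 1 -> 2 -> 6 -> 8 -> 4 -> 7 -> 11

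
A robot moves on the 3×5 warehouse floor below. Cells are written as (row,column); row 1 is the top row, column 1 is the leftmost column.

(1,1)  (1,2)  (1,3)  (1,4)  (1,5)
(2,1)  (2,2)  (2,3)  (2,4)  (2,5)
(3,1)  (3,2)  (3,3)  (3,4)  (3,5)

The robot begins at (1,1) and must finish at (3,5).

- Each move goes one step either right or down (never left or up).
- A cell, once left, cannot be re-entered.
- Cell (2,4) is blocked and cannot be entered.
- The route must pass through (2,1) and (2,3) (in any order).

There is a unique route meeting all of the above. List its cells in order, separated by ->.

(1,1) -> (2,1) -> (2,2) -> (2,3) -> (3,3) -> (3,4) -> (3,5)

Moves only go right or down, so the column and row indices never decrease.
Route from (1,1): down 1 to (2,1), right 2 to (2,3), down 1 to (3,3), right 2 to (3,5) — 6 moves in all.
Check: all required cells visited.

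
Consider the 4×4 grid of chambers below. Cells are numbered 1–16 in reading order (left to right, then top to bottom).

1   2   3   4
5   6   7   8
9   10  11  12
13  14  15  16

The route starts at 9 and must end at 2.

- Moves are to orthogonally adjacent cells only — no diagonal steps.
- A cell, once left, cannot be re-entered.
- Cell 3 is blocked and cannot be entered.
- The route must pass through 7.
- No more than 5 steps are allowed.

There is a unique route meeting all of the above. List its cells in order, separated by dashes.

The 5-move cap with required stops at 7 leaves no slack for detours.
Route from 9: right 2 to 11, up 1 to 7, left 1 to 6, up 1 to 2 — 5 moves in all.
Check: all required cells visited; 5 ≤ 5 moves.

9 - 10 - 11 - 7 - 6 - 2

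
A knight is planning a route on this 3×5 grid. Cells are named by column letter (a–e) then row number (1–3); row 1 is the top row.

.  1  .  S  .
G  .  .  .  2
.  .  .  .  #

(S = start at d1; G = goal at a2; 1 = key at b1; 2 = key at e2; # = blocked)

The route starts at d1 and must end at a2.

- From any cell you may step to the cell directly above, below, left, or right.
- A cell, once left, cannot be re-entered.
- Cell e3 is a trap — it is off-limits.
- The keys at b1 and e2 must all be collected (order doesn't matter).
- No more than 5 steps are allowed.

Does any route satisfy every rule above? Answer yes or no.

Even ignoring the no-revisit rule, getting from d1 to a2, taking the cheapest ordering d1 → e2 → b1 → a2 needs at least 2 + 4 + 2 = 8 moves (Manhattan distance per leg), which exceeds the 5-move limit.

no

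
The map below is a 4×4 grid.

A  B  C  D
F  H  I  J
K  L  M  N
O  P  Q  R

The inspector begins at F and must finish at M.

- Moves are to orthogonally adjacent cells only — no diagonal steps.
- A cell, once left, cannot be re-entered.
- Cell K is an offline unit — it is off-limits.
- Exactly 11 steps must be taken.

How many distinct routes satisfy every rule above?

11

Need simple routes of exactly 11 moves from F to M (Manhattan distance 3, so 4 moves are spent on a detour and 4 undoing it).
Branch systematically from the start, pruning whenever the remaining move budget drops below the Manhattan distance to M or differs from it in parity. Grouping the completions by first move — via A: 7; via H: 4 — and summing: 7 + 4 = 11.
That gives 11 routes.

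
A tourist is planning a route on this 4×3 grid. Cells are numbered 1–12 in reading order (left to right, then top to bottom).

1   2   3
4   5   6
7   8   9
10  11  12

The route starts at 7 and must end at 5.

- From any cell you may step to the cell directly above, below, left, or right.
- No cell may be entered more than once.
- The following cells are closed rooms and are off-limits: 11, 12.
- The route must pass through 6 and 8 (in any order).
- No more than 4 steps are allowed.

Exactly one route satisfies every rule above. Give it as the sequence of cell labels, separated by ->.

7 -> 8 -> 9 -> 6 -> 5

The budget equals the shortest possible length, so every move has to be on a shortest route through the required cells.
Route from 7: 2× right (reaching 9), up to 6, left to 5 — 4 moves in all.
Check: all required cells visited; 4 ≤ 4 moves.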